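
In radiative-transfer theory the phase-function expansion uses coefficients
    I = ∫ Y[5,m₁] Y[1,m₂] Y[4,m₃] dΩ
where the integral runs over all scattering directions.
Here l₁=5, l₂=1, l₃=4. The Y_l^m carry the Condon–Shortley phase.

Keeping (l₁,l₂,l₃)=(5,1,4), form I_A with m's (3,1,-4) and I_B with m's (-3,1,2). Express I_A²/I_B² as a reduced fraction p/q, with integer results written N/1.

l's match ⇒ only the (l;m) 3-j factors differ between A and B.
A: triangle coeff Δ(5,1,4) = 1/495; Σ_t [2,2]: t=2:+1/80640 = 1/80640; (3j)²=1/495 [(5 1 4; 3 1 -4)], sign=+1
B: triangle coeff Δ(5,1,4) = 1/495; Σ_t [2,2]: t=2:+1/2880 = 1/2880; (3j)²=28/495 [(5 1 4; -3 1 2)], sign=+1
I_A²/I_B² = (1/495)/(28/495) = 1/28

1/28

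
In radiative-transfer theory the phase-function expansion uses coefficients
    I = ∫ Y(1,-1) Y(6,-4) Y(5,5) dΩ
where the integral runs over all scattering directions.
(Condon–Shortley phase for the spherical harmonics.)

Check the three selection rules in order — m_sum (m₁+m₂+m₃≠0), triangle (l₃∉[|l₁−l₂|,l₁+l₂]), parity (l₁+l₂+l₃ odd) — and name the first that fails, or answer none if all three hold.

none

Σmᵢ = 0  ✓
l₃∈[|l₁−l₂|,l₁+l₂]=[5,7], have l₃=5  ✓
Σlᵢ = 12 ⇒ even  ✓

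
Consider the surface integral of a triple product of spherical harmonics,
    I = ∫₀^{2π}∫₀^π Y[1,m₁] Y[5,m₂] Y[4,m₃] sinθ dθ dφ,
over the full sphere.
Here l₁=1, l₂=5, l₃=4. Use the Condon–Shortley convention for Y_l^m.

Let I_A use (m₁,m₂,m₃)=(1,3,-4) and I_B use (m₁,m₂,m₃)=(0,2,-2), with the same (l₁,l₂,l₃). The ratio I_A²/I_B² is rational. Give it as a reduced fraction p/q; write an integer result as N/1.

1/21

Shared (l₁,l₂,l₃)=(1,5,4): N and (l;000)² cancel in I_A²/I_B².
A: Δ = 2!·0!·8!/11! = 1/495; Racah Σ t=0..0: t=0:+1/80640 = 1/80640; ⇒ 3j(1 5 4; 1 3 -4)² = 1/495, sgn +1
B: Δ = 2!·0!·8!/11! = 1/495; Racah Σ t=1..1: t=1:−1/1440 = -1/1440; ⇒ 3j(1 5 4; 0 2 -2)² = 7/165, sgn -1
I_A²/I_B² = (1/495)/(7/165) = 1/21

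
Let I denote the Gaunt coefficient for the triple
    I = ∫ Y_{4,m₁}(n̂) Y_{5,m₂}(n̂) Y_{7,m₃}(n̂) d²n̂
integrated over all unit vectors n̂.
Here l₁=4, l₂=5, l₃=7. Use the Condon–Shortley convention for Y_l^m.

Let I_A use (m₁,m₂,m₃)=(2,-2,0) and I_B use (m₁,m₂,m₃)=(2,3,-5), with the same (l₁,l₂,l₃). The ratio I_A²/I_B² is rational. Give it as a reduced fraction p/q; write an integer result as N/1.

Shared (l₁,l₂,l₃)=(4,5,7): N and (l;000)² cancel in I_A²/I_B².
A: Δ = 2!·6!·8!/17! = 1/6126120; Racah Σ t=0..2: t=0:+1/69120 t=1:−1/172800 t=2:+1/7257600 = 1/113400; ⇒ 3j(4 5 7; 2 -2 0)² = 512/36465, sgn -1
B: Δ = 2!·6!·8!/17! = 1/6126120; Racah Σ t=0..2: t=0:+1/3870720 t=1:−1/604800 t=2:+1/2073600 = -53/58060800; ⇒ 3j(4 5 7; 2 3 -5)² = 2809/185640, sgn -1
I_A²/I_B² = (512/36465)/(2809/185640) = 28672/30899

28672/30899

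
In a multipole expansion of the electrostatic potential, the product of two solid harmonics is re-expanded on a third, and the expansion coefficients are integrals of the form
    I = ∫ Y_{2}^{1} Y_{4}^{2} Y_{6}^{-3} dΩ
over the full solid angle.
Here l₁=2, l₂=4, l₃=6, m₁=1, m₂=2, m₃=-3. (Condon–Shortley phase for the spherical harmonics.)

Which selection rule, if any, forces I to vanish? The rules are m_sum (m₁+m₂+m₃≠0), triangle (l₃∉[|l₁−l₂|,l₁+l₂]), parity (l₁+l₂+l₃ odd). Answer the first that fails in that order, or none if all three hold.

m₁+m₂+m₃ = 1 + 2 − 3 = 0  ✓
triangle: |2−4|=2 ≤ l₃=6 ≤ 2+4=6  ✓
parity: l₁+l₂+l₃ = 12 is even  ✓

none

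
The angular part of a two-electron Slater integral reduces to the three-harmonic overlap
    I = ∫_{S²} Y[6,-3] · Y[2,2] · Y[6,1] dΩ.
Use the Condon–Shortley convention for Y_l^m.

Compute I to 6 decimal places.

0.177674

Checks pass: Σm=0; 14 even; l₃=6∈[4,8].
(2·6+1)(2·2+1)(2·6+1) = 845
Δ: 2! 10! 2! / 15! → 1/90090
sum: t=0:+1/69120 t=1:−1/14400 t=2:+1/69120 = -7/172800
3j²(6 2 6; 0 0 0) = Δ·Π!·Σ² = 14/715  (sign -1)
sum: t=2:+1/120960 = 1/120960
3j²(6 2 6; -3 2 1) = Δ·Π!·Σ² = 24/1001  (sign -1)
combine: 4πI² = 845·14/715·24/1001 = 48/121
take √, sign +1: I = 0.17767364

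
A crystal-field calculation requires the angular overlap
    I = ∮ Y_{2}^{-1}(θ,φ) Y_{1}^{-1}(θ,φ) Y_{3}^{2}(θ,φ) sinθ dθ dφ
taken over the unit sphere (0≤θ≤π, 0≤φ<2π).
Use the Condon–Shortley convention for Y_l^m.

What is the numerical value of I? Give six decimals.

m-sum 0 ✓  L=6 even ✓  1≤3≤3 ✓
Π(2lᵢ+1) = 5×3×7 = 105
triangle coeff Δ(2,1,3) = 1/105
Σ_t [0,0]: t=0:+1/4 = 1/4
(3j)²=3/35 [(2 1 3; 0 0 0)], sign=-1
Σ_t [0,0]: t=0:+1/12 = 1/12
(3j)²=2/21 [(2 1 3; -1 -1 2)], sign=-1
⇒ 4πI² = 6/7
I = (+1)√(6/7/(4π)) = 0.26116903

0.261169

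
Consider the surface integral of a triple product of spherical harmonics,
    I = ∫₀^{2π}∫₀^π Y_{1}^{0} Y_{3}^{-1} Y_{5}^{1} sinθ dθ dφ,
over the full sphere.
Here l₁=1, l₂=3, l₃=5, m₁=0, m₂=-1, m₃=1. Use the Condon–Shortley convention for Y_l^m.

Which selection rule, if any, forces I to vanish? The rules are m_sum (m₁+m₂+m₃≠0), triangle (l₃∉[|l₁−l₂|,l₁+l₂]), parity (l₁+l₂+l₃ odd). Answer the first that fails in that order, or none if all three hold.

triangle

Σmᵢ = 0  ✓
l₃∈[|l₁−l₂|,l₁+l₂]=[2,4], have l₃=5  ✗
Σlᵢ = 9 ⇒ odd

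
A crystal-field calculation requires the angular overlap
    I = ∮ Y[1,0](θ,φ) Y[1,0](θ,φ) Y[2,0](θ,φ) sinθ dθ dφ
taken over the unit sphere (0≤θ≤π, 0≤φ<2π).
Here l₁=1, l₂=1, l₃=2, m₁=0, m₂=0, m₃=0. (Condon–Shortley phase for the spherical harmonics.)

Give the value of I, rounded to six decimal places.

Rules hold: Σm=0, L=4 even, 0≤2≤2.
N = 3·3·5 = 45
Δ = 0!·2!·2!/5! = 1/30
Racah Σ t=0..0: t=0:+1/1 = 1/1
⇒ 3j(1 1 2; 0 0 0)² = 2/15, sgn +1
(m-triple is (0,0,0) — same symbol as above.)
4πI² = N·(3j₀)²·(3jₘ)² = 4/5
I = +1·√(0.8/4π) = 0.25231325

0.252313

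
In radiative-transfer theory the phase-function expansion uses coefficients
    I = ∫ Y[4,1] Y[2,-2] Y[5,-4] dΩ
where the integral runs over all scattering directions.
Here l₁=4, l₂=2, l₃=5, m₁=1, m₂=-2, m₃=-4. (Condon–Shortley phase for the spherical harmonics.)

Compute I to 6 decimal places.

0.000000

m-sum = 1 − 2 − 4 = -5 ≠ 0 ⇒ I = 0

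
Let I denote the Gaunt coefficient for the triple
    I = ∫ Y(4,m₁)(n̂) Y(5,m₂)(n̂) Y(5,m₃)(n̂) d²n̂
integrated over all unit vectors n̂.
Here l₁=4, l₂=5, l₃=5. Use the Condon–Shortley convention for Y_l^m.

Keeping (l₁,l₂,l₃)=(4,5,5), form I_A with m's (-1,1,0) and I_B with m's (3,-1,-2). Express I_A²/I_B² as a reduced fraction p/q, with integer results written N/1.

6/5

Shared (l₁,l₂,l₃)=(4,5,5): N and (l;000)² cancel in I_A²/I_B².
A: Δ = 4!·4!·6!/15! = 1/3153150; Racah Σ t=1..4: t=1:−1/17280 t=2:+1/1152 t=3:−1/864 t=4:+1/6912 = -7/34560; ⇒ 3j(4 5 5; -1 1 0)² = 1/429, sgn +1
B: Δ = 4!·4!·6!/15! = 1/3153150; Racah Σ t=0..1: t=0:+1/6912 t=1:−1/5184 = -1/20736; ⇒ 3j(4 5 5; 3 -1 -2)² = 5/2574, sgn +1
I_A²/I_B² = (1/429)/(5/2574) = 6/5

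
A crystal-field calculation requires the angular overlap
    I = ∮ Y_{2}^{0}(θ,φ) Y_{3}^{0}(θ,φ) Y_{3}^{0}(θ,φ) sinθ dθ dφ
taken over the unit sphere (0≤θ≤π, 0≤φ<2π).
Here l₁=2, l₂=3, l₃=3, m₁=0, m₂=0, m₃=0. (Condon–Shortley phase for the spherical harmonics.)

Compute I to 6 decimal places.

0.168209

Rules hold: Σm=0, L=8 even, 1≤3≤5.
N = 5·7·7 = 245
Δ = 2!·2!·4!/9! = 1/3780
Racah Σ t=0..2: t=0:+1/24 t=1:−1/4 t=2:+1/24 = -1/6
⇒ 3j(2 3 3; 0 0 0)² = 4/105, sgn +1
(m-triple is (0,0,0) — same symbol as above.)
4πI² = N·(3j₀)²·(3jₘ)² = 16/45
I = +1·√(0.355556/4π) = 0.16820883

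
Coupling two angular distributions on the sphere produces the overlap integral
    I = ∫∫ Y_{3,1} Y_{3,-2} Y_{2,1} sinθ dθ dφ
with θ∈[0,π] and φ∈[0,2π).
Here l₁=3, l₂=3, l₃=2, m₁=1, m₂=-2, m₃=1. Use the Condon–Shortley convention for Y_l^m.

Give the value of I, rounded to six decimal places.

Rules hold: Σm=0, L=8 even, 0≤2≤6.
N = 7·7·5 = 245
Δ = 4!·2!·2!/9! = 1/3780
Racah Σ t=1..3: t=1:−1/24 t=2:+1/4 t=3:−1/24 = 1/6
⇒ 3j(3 3 2; 0 0 0)² = 4/105, sgn +1
Racah Σ t=0..1: t=0:+1/48 t=1:−1/12 = -1/16
⇒ 3j(3 3 2; 1 -2 1)² = 1/28, sgn +1
4πI² = N·(3j₀)²·(3jₘ)² = 1/3
I = +1·√(0.333333/4π) = 0.16286750

0.162868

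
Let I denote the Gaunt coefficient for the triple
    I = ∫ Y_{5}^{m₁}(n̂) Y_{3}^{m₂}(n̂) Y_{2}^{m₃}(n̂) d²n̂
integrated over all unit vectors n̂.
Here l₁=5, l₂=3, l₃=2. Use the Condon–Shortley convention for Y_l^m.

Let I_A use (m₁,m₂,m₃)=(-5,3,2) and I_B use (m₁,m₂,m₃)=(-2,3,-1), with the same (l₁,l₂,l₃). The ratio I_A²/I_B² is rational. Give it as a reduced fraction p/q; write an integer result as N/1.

30/1

l's match ⇒ only the (l;m) 3-j factors differ between A and B.
A: triangle coeff Δ(5,3,2) = 1/2310; Σ_t [6,6]: t=6:+1/17280 = 1/17280; (3j)²=1/11 [(5 3 2; -5 3 2)], sign=+1
B: triangle coeff Δ(5,3,2) = 1/2310; Σ_t [6,6]: t=6:+1/4320 = 1/4320; (3j)²=1/330 [(5 3 2; -2 3 -1)], sign=-1
I_A²/I_B² = (1/11)/(1/330) = 30/1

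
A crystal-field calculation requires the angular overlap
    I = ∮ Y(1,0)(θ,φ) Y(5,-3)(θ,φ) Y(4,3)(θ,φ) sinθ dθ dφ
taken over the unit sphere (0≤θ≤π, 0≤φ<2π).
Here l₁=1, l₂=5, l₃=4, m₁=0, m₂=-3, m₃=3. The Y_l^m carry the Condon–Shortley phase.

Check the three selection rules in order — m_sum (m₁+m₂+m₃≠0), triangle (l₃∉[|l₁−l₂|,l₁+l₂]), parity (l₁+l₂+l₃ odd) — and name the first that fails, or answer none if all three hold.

none

m₁+m₂+m₃ = 0 − 3 + 3 = 0  ✓
triangle: |1−5|=4 ≤ l₃=4 ≤ 1+5=6  ✓
parity: l₁+l₂+l₃ = 10 is even  ✓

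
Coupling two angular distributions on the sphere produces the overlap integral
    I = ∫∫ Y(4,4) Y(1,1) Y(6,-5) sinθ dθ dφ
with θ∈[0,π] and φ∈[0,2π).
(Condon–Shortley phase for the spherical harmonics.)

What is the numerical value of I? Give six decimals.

0.000000

|4−1|≤6≤4+1 violated ⇒ I = 0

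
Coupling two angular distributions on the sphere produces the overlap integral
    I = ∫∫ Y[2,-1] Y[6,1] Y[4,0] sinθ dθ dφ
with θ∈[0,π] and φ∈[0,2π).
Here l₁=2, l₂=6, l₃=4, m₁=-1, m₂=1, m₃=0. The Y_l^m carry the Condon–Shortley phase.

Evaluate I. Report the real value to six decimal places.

Checks pass: Σm=0; 12 even; l₃=4∈[4,8].
(2·2+1)(2·6+1)(2·4+1) = 585
Δ: 4! 0! 8! / 13! → 1/6435
sum: t=2:+1/2304 = 1/2304
3j²(2 6 4; 0 0 0) = Δ·Π!·Σ² = 5/143  (sign +1)
sum: t=3:−1/3456 = -1/3456
3j²(2 6 4; -1 1 0) = Δ·Π!·Σ² = 35/1287  (sign -1)
combine: 4πI² = 585·5/143·35/1287 = 875/1573
take √, sign -1: I = -0.21039467

-0.210395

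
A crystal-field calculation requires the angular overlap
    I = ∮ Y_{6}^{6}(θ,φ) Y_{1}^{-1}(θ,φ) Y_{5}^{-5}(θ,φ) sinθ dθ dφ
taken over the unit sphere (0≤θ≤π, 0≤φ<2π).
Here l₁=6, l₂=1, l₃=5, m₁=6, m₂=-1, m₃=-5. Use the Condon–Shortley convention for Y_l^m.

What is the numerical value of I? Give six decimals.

Checks pass: Σm=0; 12 even; l₃=5∈[5,7].
(2·6+1)(2·1+1)(2·5+1) = 429
Δ: 2! 10! 0! / 13! → 1/858
sum: t=1:−1/14400 = -1/14400
3j²(6 1 5; 0 0 0) = Δ·Π!·Σ² = 6/143  (sign +1)
sum: t=0:+1/7257600 = 1/7257600
3j²(6 1 5; 6 -1 -5) = Δ·Π!·Σ² = 1/13  (sign +1)
combine: 4πI² = 429·6/143·1/13 = 18/13
take √, sign +1: I = 0.33194004

0.331940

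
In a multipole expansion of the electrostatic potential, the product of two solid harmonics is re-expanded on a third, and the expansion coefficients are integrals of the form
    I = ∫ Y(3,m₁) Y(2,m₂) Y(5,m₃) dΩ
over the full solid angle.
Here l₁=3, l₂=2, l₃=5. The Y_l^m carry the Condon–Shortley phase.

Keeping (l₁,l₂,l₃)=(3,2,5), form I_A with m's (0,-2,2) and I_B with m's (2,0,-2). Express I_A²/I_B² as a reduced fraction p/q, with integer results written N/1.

l's match ⇒ only the (l;m) 3-j factors differ between A and B.
A: triangle coeff Δ(3,2,5) = 1/2310; Σ_t [0,0]: t=0:+1/864 = 1/864; (3j)²=1/66 [(3 2 5; 0 -2 2)], sign=-1
B: triangle coeff Δ(3,2,5) = 1/2310; Σ_t [0,0]: t=0:+1/480 = 1/480; (3j)²=3/110 [(3 2 5; 2 0 -2)], sign=-1
I_A²/I_B² = (1/66)/(3/110) = 5/9

5/9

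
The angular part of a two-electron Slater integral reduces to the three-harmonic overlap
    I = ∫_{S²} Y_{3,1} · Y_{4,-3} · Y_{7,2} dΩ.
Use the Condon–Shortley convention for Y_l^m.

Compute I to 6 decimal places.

Rules hold: Σm=0, L=14 even, 1≤7≤7.
N = 7·9·15 = 945
Δ = 0!·6!·8!/15! = 1/45045
Racah Σ t=0..0: t=0:+1/20736 = 1/20736
⇒ 3j(3 4 7; 0 0 0)² = 35/1287, sgn -1
Racah Σ t=0..0: t=0:+1/241920 = 1/241920
⇒ 3j(3 4 7; 1 -3 2)² = 4/1001, sgn -1
4πI² = N·(3j₀)²·(3jₘ)² = 2100/20449
I = +1·√(0.102695/4π) = 0.09040005

0.090400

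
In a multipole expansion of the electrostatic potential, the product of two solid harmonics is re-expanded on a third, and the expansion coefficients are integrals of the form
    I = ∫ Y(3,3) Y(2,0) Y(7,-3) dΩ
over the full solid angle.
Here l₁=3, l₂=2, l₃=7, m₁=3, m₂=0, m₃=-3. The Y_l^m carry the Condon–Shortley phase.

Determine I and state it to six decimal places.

triangle: need 1≤l₃≤5, have 7; I=0

0.000000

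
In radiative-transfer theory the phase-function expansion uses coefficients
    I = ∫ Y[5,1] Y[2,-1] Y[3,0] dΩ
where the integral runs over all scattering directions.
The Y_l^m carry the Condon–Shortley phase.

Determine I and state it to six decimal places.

-0.214318

m-sum 0 ✓  L=10 even ✓  3≤3≤7 ✓
Π(2lᵢ+1) = 11×5×7 = 385
triangle coeff Δ(5,2,3) = 1/2310
Σ_t [2,2]: t=2:+1/144 = 1/144
(3j)²=10/231 [(5 2 3; 0 0 0)], sign=-1
Σ_t [1,1]: t=1:−1/216 = -1/216
(3j)²=8/231 [(5 2 3; 1 -1 0)], sign=+1
⇒ 4πI² = 400/693
I = (-1)√(400/693/(4π)) = -0.21431790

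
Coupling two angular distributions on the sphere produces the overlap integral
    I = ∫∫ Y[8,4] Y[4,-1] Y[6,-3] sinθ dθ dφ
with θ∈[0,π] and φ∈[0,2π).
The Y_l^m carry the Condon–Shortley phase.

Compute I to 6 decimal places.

0.095151

Rules hold: Σm=0, L=18 even, 4≤6≤12.
N = 17·9·13 = 1989
Δ = 6!·10!·2!/19! = 1/23279256
Racah Σ t=2..4: t=2:+1/1658880 t=3:−1/518400 t=4:+1/1658880 = -1/1382400
⇒ 3j(8 4 6; 0 0 0)² = 504/46189, sgn -1
Racah Σ t=1..3: t=1:−1/7257600 t=2:+1/3870720 t=3:−1/26127360 = 43/522547200
⇒ 3j(8 4 6; 4 -1 -3)² = 1849/352716, sgn -1
4πI² = N·(3j₀)²·(3jₘ)² = 99846/877591
I = +1·√(0.113773/4π) = 0.09515121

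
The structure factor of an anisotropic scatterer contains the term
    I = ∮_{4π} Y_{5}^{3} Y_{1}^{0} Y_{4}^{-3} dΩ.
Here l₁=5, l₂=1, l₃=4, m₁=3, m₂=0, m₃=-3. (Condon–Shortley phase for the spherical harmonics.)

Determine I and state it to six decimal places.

Rules hold: Σm=0, L=10 even, 4≤4≤6.
N = 11·3·9 = 297
Δ = 2!·8!·0!/11! = 1/495
Racah Σ t=1..1: t=1:−1/576 = -1/576
⇒ 3j(5 1 4; 0 0 0)² = 5/99, sgn -1
Racah Σ t=1..1: t=1:−1/5040 = -1/5040
⇒ 3j(5 1 4; 3 0 -3)² = 16/495, sgn +1
4πI² = N·(3j₀)²·(3jₘ)² = 16/33
I = -1·√(0.484848/4π) = -0.19642560

-0.196426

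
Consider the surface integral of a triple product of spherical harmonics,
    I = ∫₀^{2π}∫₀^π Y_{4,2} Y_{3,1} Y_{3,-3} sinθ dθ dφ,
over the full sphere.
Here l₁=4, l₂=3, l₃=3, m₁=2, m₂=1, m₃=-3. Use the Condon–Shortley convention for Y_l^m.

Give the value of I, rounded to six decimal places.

m-sum 0 ✓  L=10 even ✓  1≤3≤7 ✓
Π(2lᵢ+1) = 9×7×7 = 441
triangle coeff Δ(4,3,3) = 1/34650
Σ_t [1,3]: t=1:−1/72 t=2:+1/16 t=3:−1/72 = 5/144
(3j)²=2/77 [(4 3 3; 0 0 0)], sign=-1
Σ_t [2,2]: t=2:+1/192 = 1/192
(3j)²=3/77 [(4 3 3; 2 1 -3)], sign=+1
⇒ 4πI² = 54/121
I = (-1)√(54/121/(4π)) = -0.18845135

-0.188451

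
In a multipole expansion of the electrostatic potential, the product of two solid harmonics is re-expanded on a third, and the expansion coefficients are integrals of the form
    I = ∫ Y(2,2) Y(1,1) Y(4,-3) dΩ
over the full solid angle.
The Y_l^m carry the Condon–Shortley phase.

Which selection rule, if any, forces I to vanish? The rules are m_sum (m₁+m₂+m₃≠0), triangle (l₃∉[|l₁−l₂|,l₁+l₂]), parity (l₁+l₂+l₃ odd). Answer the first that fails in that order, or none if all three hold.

triangle

Σmᵢ = 0  ✓
l₃∈[|l₁−l₂|,l₁+l₂]=[1,3], have l₃=4  ✗
Σlᵢ = 7 ⇒ odd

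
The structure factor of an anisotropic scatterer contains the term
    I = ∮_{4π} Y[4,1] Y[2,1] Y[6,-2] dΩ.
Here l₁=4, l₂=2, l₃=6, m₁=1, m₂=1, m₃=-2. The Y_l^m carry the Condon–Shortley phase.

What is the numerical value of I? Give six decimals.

m-sum 0 ✓  L=12 even ✓  2≤6≤6 ✓
Π(2lᵢ+1) = 9×5×13 = 585
triangle coeff Δ(4,2,6) = 1/6435
Σ_t [0,0]: t=0:+1/2304 = 1/2304
(3j)²=5/143 [(4 2 6; 0 0 0)], sign=+1
Σ_t [0,0]: t=0:+1/4320 = 1/4320
(3j)²=224/6435 [(4 2 6; 1 1 -2)], sign=+1
⇒ 4πI² = 1120/1573
I = (+1)√(1120/1573/(4π)) = 0.23803440

0.238034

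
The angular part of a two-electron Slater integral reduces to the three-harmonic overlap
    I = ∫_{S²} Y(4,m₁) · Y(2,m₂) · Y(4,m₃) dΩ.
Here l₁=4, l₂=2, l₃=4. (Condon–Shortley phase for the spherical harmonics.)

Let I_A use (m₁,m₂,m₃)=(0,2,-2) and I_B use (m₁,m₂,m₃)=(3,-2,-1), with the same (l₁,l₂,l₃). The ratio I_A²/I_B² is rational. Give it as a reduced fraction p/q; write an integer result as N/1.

10/7

Same 4,2,4: normalisation and zero-m 3j drop out of the ratio.
A: Δ: 2! 6! 2! / 11! → 1/13860; sum: t=2:+1/192 = 1/192; 3j²(4 2 4; 0 2 -2) = Δ·Π!·Σ² = 3/77  (sign +1)
B: Δ: 2! 6! 2! / 11! → 1/13860; sum: t=0:+1/480 = 1/480; 3j²(4 2 4; 3 -2 -1) = Δ·Π!·Σ² = 3/110  (sign -1)
I_A²/I_B² = (3/77)/(3/110) = 10/7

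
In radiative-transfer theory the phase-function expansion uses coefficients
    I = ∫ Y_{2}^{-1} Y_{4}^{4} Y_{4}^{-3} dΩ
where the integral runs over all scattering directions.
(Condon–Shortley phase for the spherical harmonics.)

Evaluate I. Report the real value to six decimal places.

m-sum 0 ✓  L=10 even ✓  2≤4≤6 ✓
Π(2lᵢ+1) = 5×9×9 = 405
triangle coeff Δ(2,4,4) = 1/13860
Σ_t [0,2]: t=0:+1/192 t=1:−1/36 t=2:+1/192 = -5/288
(3j)²=20/693 [(2 4 4; 0 0 0)], sign=-1
Σ_t [2,2]: t=2:+1/1440 = 1/1440
(3j)²=7/165 [(2 4 4; -1 4 -3)], sign=-1
⇒ 4πI² = 60/121
I = (+1)√(60/121/(4π)) = 0.19864517

0.198645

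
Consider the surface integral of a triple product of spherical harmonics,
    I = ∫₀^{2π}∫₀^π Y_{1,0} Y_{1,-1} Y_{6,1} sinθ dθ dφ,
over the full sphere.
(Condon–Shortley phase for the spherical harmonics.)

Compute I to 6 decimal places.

triangle: need 0≤l₃≤2, have 6; I=0

0.000000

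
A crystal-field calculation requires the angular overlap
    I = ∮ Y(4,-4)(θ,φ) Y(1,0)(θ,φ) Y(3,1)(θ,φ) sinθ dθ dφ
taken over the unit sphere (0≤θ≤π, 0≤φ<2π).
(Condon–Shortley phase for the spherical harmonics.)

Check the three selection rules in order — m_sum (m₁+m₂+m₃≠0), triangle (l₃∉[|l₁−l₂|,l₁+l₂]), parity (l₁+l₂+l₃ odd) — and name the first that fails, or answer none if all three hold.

azimuthal sum: -4 + 0 + 1 = -3  ✗
3 ≤ 3 ≤ 5 (triangle on l)
L = 4 + 1 + 3 = 8 (even)

m_sum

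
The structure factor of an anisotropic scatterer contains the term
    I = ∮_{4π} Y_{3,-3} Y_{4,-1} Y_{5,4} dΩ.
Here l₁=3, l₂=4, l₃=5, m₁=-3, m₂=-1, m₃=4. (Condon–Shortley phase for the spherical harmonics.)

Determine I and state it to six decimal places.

-0.186208

Rules hold: Σm=0, L=12 even, 1≤5≤7.
N = 7·9·11 = 693
Δ = 2!·4!·6!/13! = 1/180180
Racah Σ t=0..2: t=0:+1/576 t=1:−1/144 t=2:+1/576 = -1/288
⇒ 3j(3 4 5; 0 0 0)² = 20/1001, sgn +1
Racah Σ t=2..2: t=2:+1/5760 = 1/5760
⇒ 3j(3 4 5; -3 -1 4)² = 9/286, sgn -1
4πI² = N·(3j₀)²·(3jₘ)² = 810/1859
I = -1·√(0.435718/4π) = -0.18620781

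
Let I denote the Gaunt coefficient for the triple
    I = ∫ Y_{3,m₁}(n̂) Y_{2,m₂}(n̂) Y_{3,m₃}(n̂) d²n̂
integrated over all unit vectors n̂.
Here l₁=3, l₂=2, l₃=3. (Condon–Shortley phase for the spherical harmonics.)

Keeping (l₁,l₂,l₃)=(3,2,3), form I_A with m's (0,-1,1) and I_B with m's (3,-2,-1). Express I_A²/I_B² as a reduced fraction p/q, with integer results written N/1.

1/5

Same 3,2,3: normalisation and zero-m 3j drop out of the ratio.
A: Δ: 2! 4! 2! / 9! → 1/3780; sum: t=0:+1/12 t=1:−1/8 = -1/24; 3j²(3 2 3; 0 -1 1) = Δ·Π!·Σ² = 1/210  (sign -1)
B: Δ: 2! 4! 2! / 9! → 1/3780; sum: t=0:+1/96 = 1/96; 3j²(3 2 3; 3 -2 -1) = Δ·Π!·Σ² = 1/42  (sign +1)
I_A²/I_B² = (1/210)/(1/42) = 1/5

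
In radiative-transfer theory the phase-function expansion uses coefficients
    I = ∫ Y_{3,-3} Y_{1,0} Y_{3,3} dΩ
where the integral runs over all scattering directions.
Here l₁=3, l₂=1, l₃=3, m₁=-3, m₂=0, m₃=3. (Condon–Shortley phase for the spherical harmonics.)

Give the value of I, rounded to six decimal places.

L=7 odd ⇒ parity kills the (l;000) factor ⇒ I = 0

0.000000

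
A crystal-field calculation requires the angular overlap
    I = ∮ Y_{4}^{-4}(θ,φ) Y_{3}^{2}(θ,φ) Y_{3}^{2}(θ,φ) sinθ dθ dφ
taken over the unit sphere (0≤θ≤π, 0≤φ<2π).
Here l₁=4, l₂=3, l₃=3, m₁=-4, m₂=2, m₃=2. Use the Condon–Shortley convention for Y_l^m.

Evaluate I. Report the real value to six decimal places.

m-sum 0 ✓  L=10 even ✓  1≤3≤7 ✓
Π(2lᵢ+1) = 9×7×7 = 441
triangle coeff Δ(4,3,3) = 1/34650
Σ_t [1,3]: t=1:−1/72 t=2:+1/16 t=3:−1/72 = 5/144
(3j)²=2/77 [(4 3 3; 0 0 0)], sign=-1
Σ_t [4,4]: t=4:+1/576 = 1/576
(3j)²=5/99 [(4 3 3; -4 2 2)], sign=-1
⇒ 4πI² = 70/121
I = (+1)√(70/121/(4π)) = 0.21456131

0.214561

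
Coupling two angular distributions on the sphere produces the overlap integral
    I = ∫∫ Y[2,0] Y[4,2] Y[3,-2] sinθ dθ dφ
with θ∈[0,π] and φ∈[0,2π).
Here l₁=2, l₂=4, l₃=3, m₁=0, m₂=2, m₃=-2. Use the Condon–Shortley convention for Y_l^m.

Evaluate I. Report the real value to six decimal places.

0.000000

L=9 odd ⇒ parity kills the (l;000) factor ⇒ I = 0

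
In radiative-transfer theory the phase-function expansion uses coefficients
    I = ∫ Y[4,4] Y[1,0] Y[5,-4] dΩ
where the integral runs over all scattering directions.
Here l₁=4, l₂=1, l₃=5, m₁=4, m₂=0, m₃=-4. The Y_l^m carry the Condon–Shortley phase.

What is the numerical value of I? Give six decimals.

m-sum 0 ✓  L=10 even ✓  3≤5≤5 ✓
Π(2lᵢ+1) = 9×3×11 = 297
triangle coeff Δ(4,1,5) = 1/495
Σ_t [0,0]: t=0:+1/576 = 1/576
(3j)²=5/99 [(4 1 5; 0 0 0)], sign=-1
Σ_t [0,0]: t=0:+1/40320 = 1/40320
(3j)²=1/55 [(4 1 5; 4 0 -4)], sign=-1
⇒ 4πI² = 3/11
I = (+1)√(3/11/(4π)) = 0.14731920

0.147319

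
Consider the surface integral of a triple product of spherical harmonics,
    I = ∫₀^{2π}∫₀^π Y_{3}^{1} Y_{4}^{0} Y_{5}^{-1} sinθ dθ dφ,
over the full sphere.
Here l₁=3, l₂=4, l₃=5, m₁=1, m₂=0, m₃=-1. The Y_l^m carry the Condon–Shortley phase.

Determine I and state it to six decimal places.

-0.086020

Rules hold: Σm=0, L=12 even, 1≤5≤7.
N = 7·9·11 = 693
Δ = 2!·4!·6!/13! = 1/180180
Racah Σ t=0..2: t=0:+1/576 t=1:−1/144 t=2:+1/576 = -1/288
⇒ 3j(3 4 5; 0 0 0)² = 20/1001, sgn +1
Racah Σ t=0..2: t=0:+1/384 t=1:−1/216 t=2:+1/2304 = -11/6912
⇒ 3j(3 4 5; 1 0 -1)² = 11/1638, sgn -1
4πI² = N·(3j₀)²·(3jₘ)² = 110/1183
I = -1·√(0.0929839/4π) = -0.08601992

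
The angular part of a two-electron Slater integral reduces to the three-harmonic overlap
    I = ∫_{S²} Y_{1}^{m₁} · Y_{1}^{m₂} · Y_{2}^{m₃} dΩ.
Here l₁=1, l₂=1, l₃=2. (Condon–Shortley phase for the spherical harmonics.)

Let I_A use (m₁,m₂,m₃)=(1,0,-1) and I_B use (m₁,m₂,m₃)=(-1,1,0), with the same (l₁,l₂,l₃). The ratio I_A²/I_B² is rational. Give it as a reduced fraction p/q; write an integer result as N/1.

l's match ⇒ only the (l;m) 3-j factors differ between A and B.
A: triangle coeff Δ(1,1,2) = 1/30; Σ_t [0,0]: t=0:+1/2 = 1/2; (3j)²=1/10 [(1 1 2; 1 0 -1)], sign=-1
B: triangle coeff Δ(1,1,2) = 1/30; Σ_t [0,0]: t=0:+1/4 = 1/4; (3j)²=1/30 [(1 1 2; -1 1 0)], sign=+1
I_A²/I_B² = (1/10)/(1/30) = 3/1

3/1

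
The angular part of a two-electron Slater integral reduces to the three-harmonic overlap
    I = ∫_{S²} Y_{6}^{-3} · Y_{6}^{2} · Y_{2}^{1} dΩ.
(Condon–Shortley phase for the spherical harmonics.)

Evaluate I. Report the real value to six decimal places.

-0.140463

Checks pass: Σm=0; 14 even; l₃=2∈[0,12].
(2·6+1)(2·6+1)(2·2+1) = 845
Δ: 10! 2! 2! / 15! → 1/90090
sum: t=4:+1/69120 t=5:−1/14400 t=6:+1/69120 = -7/172800
3j²(6 6 2; 0 0 0) = Δ·Π!·Σ² = 14/715  (sign -1)
sum: t=7:−1/60480 t=8:+1/161280 = -1/96768
3j²(6 6 2; -3 2 1) = Δ·Π!·Σ² = 15/1001  (sign +1)
combine: 4πI² = 845·14/715·15/1001 = 30/121
take √, sign -1: I = -0.14046335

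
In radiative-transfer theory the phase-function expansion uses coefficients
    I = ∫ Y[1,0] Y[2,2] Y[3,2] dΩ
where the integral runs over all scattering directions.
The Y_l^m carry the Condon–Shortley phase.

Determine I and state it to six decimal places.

Σmᵢ = 4 ≠ 0, so the φ-integral vanishes; I = 0

0.000000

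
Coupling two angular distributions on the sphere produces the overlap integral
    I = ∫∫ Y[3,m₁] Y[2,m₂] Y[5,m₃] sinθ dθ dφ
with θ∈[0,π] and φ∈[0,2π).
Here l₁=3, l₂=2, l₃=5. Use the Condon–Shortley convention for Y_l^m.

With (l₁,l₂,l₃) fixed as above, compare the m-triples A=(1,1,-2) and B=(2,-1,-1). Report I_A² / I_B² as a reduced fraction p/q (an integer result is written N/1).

35/8

l's match ⇒ only the (l;m) 3-j factors differ between A and B.
A: triangle coeff Δ(3,2,5) = 1/2310; Σ_t [0,0]: t=0:+1/288 = 1/288; (3j)²=1/22 [(3 2 5; 1 1 -2)], sign=-1
B: triangle coeff Δ(3,2,5) = 1/2310; Σ_t [0,0]: t=0:+1/720 = 1/720; (3j)²=4/385 [(3 2 5; 2 -1 -1)], sign=+1
I_A²/I_B² = (1/22)/(4/385) = 35/8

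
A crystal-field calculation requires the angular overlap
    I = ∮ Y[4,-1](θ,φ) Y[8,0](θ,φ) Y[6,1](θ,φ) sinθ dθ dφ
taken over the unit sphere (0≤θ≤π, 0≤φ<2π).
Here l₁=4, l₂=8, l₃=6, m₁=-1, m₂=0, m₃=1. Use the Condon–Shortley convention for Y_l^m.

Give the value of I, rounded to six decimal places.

Rules hold: Σm=0, L=18 even, 4≤6≤12.
N = 9·17·13 = 1989
Δ = 6!·2!·10!/19! = 1/23279256
Racah Σ t=2..4: t=2:+1/1658880 t=3:−1/518400 t=4:+1/1658880 = -1/1382400
⇒ 3j(4 8 6; 0 0 0)² = 504/46189, sgn -1
Racah Σ t=3..5: t=3:−1/1036800 t=4:+1/829440 t=5:−1/7257600 = 1/9676800
⇒ 3j(4 8 6; -1 0 1)² = 15/46189, sgn -1
4πI² = N·(3j₀)²·(3jₘ)² = 68040/9653501
I = +1·√(0.00704822/4π) = 0.02368290

0.023683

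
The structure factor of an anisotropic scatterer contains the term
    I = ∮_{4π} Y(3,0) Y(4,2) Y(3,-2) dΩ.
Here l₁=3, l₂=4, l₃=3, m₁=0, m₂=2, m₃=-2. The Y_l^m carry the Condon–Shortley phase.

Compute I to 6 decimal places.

Checks pass: Σm=0; 10 even; l₃=3∈[1,7].
(2·3+1)(2·4+1)(2·3+1) = 441
Δ: 4! 2! 4! / 11! → 1/34650
sum: t=1:−1/72 t=2:+1/16 t=3:−1/72 = 5/144
3j²(3 4 3; 0 0 0) = Δ·Π!·Σ² = 2/77  (sign -1)
sum: t=2:+1/96 t=3:−1/72 = -1/288
3j²(3 4 3; 0 2 -2) = Δ·Π!·Σ² = 1/462  (sign +1)
combine: 4πI² = 441·2/77·1/462 = 3/121
take √, sign -1: I = -0.04441841

-0.044418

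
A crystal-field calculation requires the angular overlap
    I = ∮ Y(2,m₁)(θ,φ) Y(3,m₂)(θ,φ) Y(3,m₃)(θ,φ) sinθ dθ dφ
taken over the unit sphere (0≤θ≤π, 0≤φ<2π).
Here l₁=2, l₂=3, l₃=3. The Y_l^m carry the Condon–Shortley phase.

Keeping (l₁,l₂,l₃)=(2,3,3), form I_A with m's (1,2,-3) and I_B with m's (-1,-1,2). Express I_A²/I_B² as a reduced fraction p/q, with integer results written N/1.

Same 2,3,3: normalisation and zero-m 3j drop out of the ratio.
A: Δ: 2! 2! 4! / 9! → 1/3780; sum: t=1:−1/48 = -1/48; 3j²(2 3 3; 1 2 -3) = Δ·Π!·Σ² = 5/84  (sign -1)
B: Δ: 2! 2! 4! / 9! → 1/3780; sum: t=1:−1/12 t=2:+1/48 = -1/16; 3j²(2 3 3; -1 -1 2) = Δ·Π!·Σ² = 1/28  (sign +1)
I_A²/I_B² = (5/84)/(1/28) = 5/3

5/3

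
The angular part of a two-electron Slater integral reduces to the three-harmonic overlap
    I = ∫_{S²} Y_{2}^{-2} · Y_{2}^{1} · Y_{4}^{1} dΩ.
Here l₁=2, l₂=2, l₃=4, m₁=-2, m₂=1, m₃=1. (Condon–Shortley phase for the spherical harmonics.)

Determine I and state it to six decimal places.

m-sum 0 ✓  L=8 even ✓  0≤4≤4 ✓
Π(2lᵢ+1) = 5×5×9 = 225
triangle coeff Δ(2,2,4) = 1/630
Σ_t [0,0]: t=0:+1/16 = 1/16
(3j)²=2/35 [(2 2 4; 0 0 0)], sign=+1
Σ_t [0,0]: t=0:+1/144 = 1/144
(3j)²=1/126 [(2 2 4; -2 1 1)], sign=-1
⇒ 4πI² = 5/49
I = (-1)√(5/49/(4π)) = -0.09011188

-0.090112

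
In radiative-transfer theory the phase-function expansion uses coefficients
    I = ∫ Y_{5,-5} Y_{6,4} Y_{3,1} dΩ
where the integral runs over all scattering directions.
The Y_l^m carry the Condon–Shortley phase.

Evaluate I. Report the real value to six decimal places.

Checks pass: Σm=0; 14 even; l₃=3∈[1,11].
(2·5+1)(2·6+1)(2·3+1) = 1001
Δ: 8! 2! 4! / 15! → 1/675675
sum: t=3:−1/8640 t=4:+1/2304 t=5:−1/8640 = 7/34560
3j²(5 6 3; 0 0 0) = Δ·Π!·Σ² = 7/429  (sign -1)
sum: t=8:+1/322560 = 1/322560
3j²(5 6 3; -5 4 1) = Δ·Π!·Σ² = 18/1001  (sign +1)
combine: 4πI² = 1001·7/429·18/1001 = 42/143
take √, sign -1: I = -0.15288036

-0.152880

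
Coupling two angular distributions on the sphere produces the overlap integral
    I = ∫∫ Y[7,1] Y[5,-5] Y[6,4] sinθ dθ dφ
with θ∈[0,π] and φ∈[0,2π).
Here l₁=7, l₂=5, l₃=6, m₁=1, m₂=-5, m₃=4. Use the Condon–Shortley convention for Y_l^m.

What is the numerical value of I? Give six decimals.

-0.104772

Checks pass: Σm=0; 18 even; l₃=6∈[2,12].
(2·7+1)(2·5+1)(2·6+1) = 2145
Δ: 6! 8! 4! / 19! → 1/174594420
sum: t=1:−1/4147200 t=2:+1/207360 t=3:−1/82944 t=4:+1/207360 t=5:−1/4147200 = -1/345600
3j²(7 5 6; 0 0 0) = Δ·Π!·Σ² = 420/46189  (sign -1)
sum: t=0:+1/24883200 = 1/24883200
3j²(7 5 6; 1 -5 4) = Δ·Π!·Σ² = 980/138567  (sign +1)
combine: 4πI² = 2145·420/46189·980/138567 = 2058000/14919047
take √, sign -1: I = -0.10477248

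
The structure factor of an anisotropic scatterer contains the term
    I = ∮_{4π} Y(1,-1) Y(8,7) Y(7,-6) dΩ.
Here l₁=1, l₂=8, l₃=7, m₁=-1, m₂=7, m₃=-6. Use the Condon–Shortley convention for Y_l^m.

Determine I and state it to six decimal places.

m-sum 0 ✓  L=16 even ✓  7≤7≤9 ✓
Π(2lᵢ+1) = 3×17×15 = 765
triangle coeff Δ(1,8,7) = 1/2040
Σ_t [1,1]: t=1:−1/25401600 = -1/25401600
(3j)²=8/255 [(1 8 7; 0 0 0)], sign=+1
Σ_t [2,2]: t=2:+1/12454041600 = 1/12454041600
(3j)²=7/136 [(1 8 7; -1 7 -6)], sign=-1
⇒ 4πI² = 21/17
I = (-1)√(21/17/(4π)) = -0.31353083

-0.313531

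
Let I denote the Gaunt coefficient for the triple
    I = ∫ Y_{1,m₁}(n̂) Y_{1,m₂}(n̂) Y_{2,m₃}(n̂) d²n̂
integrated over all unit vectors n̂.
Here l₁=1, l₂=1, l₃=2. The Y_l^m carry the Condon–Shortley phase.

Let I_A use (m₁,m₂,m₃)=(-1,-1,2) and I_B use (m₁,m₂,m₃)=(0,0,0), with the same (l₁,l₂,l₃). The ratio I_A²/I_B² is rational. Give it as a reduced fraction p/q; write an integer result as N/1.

3/2

Shared (l₁,l₂,l₃)=(1,1,2): N and (l;000)² cancel in I_A²/I_B².
A: Δ = 0!·2!·2!/5! = 1/30; Racah Σ t=0..0: t=0:+1/4 = 1/4; ⇒ 3j(1 1 2; -1 -1 2)² = 1/5, sgn +1
B: Δ = 0!·2!·2!/5! = 1/30; Racah Σ t=0..0: t=0:+1/1 = 1/1; ⇒ 3j(1 1 2; 0 0 0)² = 2/15, sgn +1
I_A²/I_B² = (1/5)/(2/15) = 3/2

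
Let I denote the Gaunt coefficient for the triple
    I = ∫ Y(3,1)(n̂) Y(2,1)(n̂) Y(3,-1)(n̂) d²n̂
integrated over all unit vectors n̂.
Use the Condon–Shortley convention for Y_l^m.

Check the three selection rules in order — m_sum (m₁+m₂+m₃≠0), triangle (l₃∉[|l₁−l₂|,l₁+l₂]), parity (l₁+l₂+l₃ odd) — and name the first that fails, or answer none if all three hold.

Σmᵢ = 1  ✗
l₃∈[|l₁−l₂|,l₁+l₂]=[1,5], have l₃=3
Σlᵢ = 8 ⇒ even

m_sum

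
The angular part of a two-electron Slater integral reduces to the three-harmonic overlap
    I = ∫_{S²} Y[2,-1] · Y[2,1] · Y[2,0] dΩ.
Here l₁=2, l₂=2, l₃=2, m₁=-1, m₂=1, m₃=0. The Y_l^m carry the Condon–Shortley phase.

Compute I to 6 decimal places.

-0.090112

Rules hold: Σm=0, L=6 even, 0≤2≤4.
N = 5·5·5 = 125
Δ = 2!·2!·2!/7! = 1/630
Racah Σ t=0..2: t=0:+1/8 t=1:−1/1 t=2:+1/8 = -3/4
⇒ 3j(2 2 2; 0 0 0)² = 2/35, sgn -1
Racah Σ t=1..2: t=1:−1/4 t=2:+1/2 = 1/4
⇒ 3j(2 2 2; -1 1 0)² = 1/70, sgn +1
4πI² = N·(3j₀)²·(3jₘ)² = 5/49
I = -1·√(0.102041/4π) = -0.09011188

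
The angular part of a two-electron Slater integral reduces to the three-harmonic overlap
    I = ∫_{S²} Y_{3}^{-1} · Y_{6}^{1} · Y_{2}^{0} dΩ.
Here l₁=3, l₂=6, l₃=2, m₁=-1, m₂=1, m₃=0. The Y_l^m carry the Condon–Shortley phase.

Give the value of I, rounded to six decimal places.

0.000000

triangle: need 3≤l₃≤9, have 2; I=0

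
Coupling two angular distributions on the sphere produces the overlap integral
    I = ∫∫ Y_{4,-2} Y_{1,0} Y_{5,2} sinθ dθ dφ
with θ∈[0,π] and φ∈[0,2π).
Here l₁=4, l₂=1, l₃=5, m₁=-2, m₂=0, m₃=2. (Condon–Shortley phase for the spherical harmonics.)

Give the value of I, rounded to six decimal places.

m-sum 0 ✓  L=10 even ✓  3≤5≤5 ✓
Π(2lᵢ+1) = 9×3×11 = 297
triangle coeff Δ(4,1,5) = 1/495
Σ_t [0,0]: t=0:+1/576 = 1/576
(3j)²=5/99 [(4 1 5; 0 0 0)], sign=-1
Σ_t [0,0]: t=0:+1/1440 = 1/1440
(3j)²=7/165 [(4 1 5; -2 0 2)], sign=-1
⇒ 4πI² = 7/11
I = (+1)√(7/11/(4π)) = 0.22503380

0.225034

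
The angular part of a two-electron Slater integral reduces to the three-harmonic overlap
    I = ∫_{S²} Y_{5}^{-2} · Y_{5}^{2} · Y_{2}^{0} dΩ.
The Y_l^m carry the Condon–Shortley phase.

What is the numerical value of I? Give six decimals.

0.097044

m-sum 0 ✓  L=12 even ✓  0≤2≤10 ✓
Π(2lᵢ+1) = 11×11×5 = 605
triangle coeff Δ(5,5,2) = 1/38610
Σ_t [3,5]: t=3:−1/2880 t=4:+1/576 t=5:−1/2880 = 1/960
(3j)²=10/429 [(5 5 2; 0 0 0)], sign=+1
Σ_t [5,7]: t=5:−1/2880 t=6:+1/1440 t=7:−1/20160 = 1/3360
(3j)²=6/715 [(5 5 2; -2 2 0)], sign=+1
⇒ 4πI² = 20/169
I = (+1)√(20/169/(4π)) = 0.09704356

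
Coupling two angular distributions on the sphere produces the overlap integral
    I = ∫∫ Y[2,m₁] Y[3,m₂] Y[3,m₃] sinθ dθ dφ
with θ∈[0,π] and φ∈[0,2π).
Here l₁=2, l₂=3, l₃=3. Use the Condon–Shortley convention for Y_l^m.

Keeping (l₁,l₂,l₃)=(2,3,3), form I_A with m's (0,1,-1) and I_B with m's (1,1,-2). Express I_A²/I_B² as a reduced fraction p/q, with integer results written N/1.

3/5

l's match ⇒ only the (l;m) 3-j factors differ between A and B.
A: triangle coeff Δ(2,3,3) = 1/3780; Σ_t [0,2]: t=0:+1/96 t=1:−1/6 t=2:+1/16 = -3/32; (3j)²=3/140 [(2 3 3; 0 1 -1)], sign=-1
B: triangle coeff Δ(2,3,3) = 1/3780; Σ_t [0,1]: t=0:+1/48 t=1:−1/12 = -1/16; (3j)²=1/28 [(2 3 3; 1 1 -2)], sign=+1
I_A²/I_B² = (3/140)/(1/28) = 3/5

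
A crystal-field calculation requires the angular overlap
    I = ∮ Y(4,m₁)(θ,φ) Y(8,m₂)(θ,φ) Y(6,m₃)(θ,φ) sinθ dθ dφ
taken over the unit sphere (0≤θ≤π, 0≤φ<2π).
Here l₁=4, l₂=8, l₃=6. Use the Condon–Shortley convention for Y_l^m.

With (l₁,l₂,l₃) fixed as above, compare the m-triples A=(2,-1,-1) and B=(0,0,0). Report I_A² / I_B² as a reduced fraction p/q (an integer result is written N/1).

2645/6048

Same 4,8,6: normalisation and zero-m 3j drop out of the ratio.
A: Δ: 6! 2! 10! / 19! → 1/23279256; sum: t=0:+1/43545600 t=1:−1/2073600 t=2:+1/1382400 = 23/87091200; 3j²(4 8 6; 2 -1 -1) = Δ·Π!·Σ² = 2645/554268  (sign -1)
B: Δ: 6! 2! 10! / 19! → 1/23279256; sum: t=2:+1/1658880 t=3:−1/518400 t=4:+1/1658880 = -1/1382400; 3j²(4 8 6; 0 0 0) = Δ·Π!·Σ² = 504/46189  (sign -1)
I_A²/I_B² = (2645/554268)/(504/46189) = 2645/6048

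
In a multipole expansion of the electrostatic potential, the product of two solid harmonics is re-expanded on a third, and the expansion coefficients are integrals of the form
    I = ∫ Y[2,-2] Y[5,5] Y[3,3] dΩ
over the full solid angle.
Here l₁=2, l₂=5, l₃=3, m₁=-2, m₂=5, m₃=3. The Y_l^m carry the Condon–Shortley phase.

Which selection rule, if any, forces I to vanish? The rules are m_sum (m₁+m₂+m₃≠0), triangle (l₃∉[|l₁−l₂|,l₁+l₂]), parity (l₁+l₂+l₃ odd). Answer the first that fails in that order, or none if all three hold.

m_sum

azimuthal sum: -2 + 5 + 3 = 6  ✗
3 ≤ 3 ≤ 7 (triangle on l)
L = 2 + 5 + 3 = 10 (even)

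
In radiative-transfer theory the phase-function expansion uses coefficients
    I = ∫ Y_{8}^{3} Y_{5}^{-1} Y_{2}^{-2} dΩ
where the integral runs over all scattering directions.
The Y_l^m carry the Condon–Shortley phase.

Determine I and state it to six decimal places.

|8−5|≤2≤8+5 violated ⇒ I = 0

0.000000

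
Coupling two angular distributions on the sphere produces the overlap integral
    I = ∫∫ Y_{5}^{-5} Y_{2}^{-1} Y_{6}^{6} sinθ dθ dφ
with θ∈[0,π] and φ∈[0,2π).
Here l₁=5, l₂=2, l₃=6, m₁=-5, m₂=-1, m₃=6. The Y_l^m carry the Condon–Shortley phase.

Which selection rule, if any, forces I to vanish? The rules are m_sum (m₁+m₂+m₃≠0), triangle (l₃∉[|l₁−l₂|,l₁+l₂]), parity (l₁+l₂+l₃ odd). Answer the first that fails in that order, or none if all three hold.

azimuthal sum: -5 − 1 + 6 = 0  ✓
3 ≤ 6 ≤ 7 (triangle on l)  ✓
L = 5 + 2 + 6 = 13 (odd)  ✗

parity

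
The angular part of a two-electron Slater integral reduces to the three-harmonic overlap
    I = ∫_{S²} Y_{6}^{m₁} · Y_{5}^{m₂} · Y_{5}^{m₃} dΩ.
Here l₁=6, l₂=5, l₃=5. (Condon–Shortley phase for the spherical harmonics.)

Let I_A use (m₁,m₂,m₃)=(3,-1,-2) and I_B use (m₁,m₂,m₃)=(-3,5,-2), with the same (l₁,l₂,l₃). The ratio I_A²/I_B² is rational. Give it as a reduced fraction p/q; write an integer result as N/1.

Shared (l₁,l₂,l₃)=(6,5,5): N and (l;000)² cancel in I_A²/I_B².
A: Δ = 6!·6!·4!/17! = 1/28588560; Racah Σ t=0..3: t=0:+1/622080 t=1:−1/34560 t=2:+1/23040 t=3:−1/155520 = 1/103680; ⇒ 3j(6 5 5; 3 -1 -2)² = 9/2431, sgn -1
B: Δ = 6!·6!·4!/17! = 1/28588560; Racah Σ t=6..6: t=6:+1/622080 = 1/622080; ⇒ 3j(6 5 5; -3 5 -2)² = 105/4862, sgn -1
I_A²/I_B² = (9/2431)/(105/4862) = 6/35

6/35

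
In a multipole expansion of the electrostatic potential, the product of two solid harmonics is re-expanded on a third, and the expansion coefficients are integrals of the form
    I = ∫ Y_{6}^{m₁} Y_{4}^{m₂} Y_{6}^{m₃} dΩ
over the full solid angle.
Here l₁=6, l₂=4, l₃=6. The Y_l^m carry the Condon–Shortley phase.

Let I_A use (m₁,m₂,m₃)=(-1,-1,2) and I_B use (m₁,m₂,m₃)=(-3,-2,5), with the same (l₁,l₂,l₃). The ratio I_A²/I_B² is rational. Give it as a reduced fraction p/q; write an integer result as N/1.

Same 6,4,6: normalisation and zero-m 3j drop out of the ratio.
A: Δ: 4! 8! 4! / 17! → 1/15315300; sum: t=0:+1/725760 t=1:−1/34560 t=2:+1/17280 t=3:−1/82944 = 53/2903040; 3j²(6 4 6; -1 -1 2) = Δ·Π!·Σ² = 2809/306306  (sign +1)
B: Δ: 4! 8! 4! / 17! → 1/15315300; sum: t=1:−1/1451520 t=2:+1/483840 = 1/725760; 3j²(6 4 6; -3 -2 5) = Δ·Π!·Σ² = 24/1547  (sign -1)
I_A²/I_B² = (2809/306306)/(24/1547) = 2809/4752

2809/4752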